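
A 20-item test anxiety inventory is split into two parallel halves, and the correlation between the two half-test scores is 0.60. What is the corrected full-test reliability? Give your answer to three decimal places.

0.750

Each half is half the length of the full test, so the full test is n = 2 times a half.
r_full = 2r_hh / (1 + r_hh) = 2 × 0.60 / (1 + 0.60)
       = 1.2000 / 1.6000 = 0.7500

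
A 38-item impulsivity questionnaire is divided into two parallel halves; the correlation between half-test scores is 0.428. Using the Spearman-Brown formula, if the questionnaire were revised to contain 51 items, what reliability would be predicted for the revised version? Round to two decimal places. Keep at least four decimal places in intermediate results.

0.67

Full-test reliability from the split-half r: r_full = 2(0.428)/(1 + 0.428) = 0.5994
Then adjust to 51 items: n = 51/38 = 1.3421
r_new = n·r_full / (1 + (n − 1)·r_full) = 0.8045 / 1.2051 ≈ 0.6676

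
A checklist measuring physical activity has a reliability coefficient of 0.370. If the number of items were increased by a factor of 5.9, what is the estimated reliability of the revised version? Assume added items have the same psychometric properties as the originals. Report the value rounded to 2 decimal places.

By Spearman-Brown, r_new = n r / (1 + (n − 1) r).
r_new = 5.9·0.370 / [1 + (5.9 − 1)·0.370]
r_new = 2.1830 / 2.8130 ≈ 0.7760

0.78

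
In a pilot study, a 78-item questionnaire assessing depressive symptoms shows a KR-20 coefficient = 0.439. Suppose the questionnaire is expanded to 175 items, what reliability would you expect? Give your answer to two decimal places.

0.64

n = 175/78 = 2.2436
r_new = 2.2436·0.439 / [1 + (2.2436 − 1)·0.439]
r_new = 0.9849 / 1.5459 ≈ 0.6371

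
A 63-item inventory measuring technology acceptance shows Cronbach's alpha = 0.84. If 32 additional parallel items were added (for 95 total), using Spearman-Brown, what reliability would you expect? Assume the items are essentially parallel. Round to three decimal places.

0.888

The new length is 95/63 = 1.5079 times the old.
Spearman-Brown: r_new = n·r / (1 + (n − 1)·r)
r_new = 1.5079·0.84 / [1 + (1.5079 − 1)·0.84]
     = 1.2666 / 1.4266 = 0.8878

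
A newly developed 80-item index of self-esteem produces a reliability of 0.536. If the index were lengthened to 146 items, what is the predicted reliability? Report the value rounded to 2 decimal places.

The new length is 146/80 = 1.825 times the old.
Apply the Spearman-Brown prophecy formula, r' = nr / [1 + (n − 1)r]:
r_new = (1.825 × 0.536) / (1 + (1.825 − 1) × 0.536)
r_new = 0.9782 / 1.4422 ≈ 0.6783

0.68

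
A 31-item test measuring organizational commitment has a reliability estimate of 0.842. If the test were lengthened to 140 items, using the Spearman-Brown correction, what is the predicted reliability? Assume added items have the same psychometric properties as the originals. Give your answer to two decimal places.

0.96

Length ratio n = 140/31 = 4.5161
r_new = 4.5161·0.842 / [1 + (4.5161 − 1)·0.842]
     = 3.8026 / 3.9606 = 0.9601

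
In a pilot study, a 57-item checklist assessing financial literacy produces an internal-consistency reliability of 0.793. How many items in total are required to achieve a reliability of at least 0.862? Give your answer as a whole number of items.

Rearranging the Spearman-Brown formula for n,
n = r_target (1 − r_old) / [ r_old (1 − r_target) ]
n = 0.862(1 − 0.793) / [0.793(1 − 0.862)]
  = 0.178434 / 0.109434 = 1.6305
1.6305 × 57 = 92.94 → 93 items

93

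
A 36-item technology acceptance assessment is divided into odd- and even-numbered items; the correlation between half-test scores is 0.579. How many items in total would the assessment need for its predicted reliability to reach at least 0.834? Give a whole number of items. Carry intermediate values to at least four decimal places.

Corrected full-test reliability: r_full = 2 × 0.579 / (1 + 0.579) ≈ 0.7334
Solve Spearman-Brown for n: n = 0.834(1 − 0.7334) / [0.7334(1 − 0.834)] = 1.8263
Items = 1.8263 × 36 ≈ 65.75 → 66

66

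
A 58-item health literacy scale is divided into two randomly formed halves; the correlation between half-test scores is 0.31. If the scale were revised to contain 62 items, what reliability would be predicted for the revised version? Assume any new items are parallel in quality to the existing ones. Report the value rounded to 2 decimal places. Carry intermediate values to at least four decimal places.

0.49

Full-test reliability from the split-half r: r_full = 2(0.31)/(1 + 0.31) = 0.4733
Length factor from 58 to 62 items: n = 62/58 = 1.0690
r_new = n·r_full / (1 + (n − 1)·r_full) = 0.5060 / 1.0327 ≈ 0.4900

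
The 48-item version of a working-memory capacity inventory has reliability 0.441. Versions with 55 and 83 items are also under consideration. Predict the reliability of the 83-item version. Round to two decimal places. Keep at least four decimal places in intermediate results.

The 55-item form is not needed; work directly from the 48-item form with n = 83/48 = 1.7292.
r_{83} = n·r / (1 + (n − 1)·r) = 0.7626 / 1.3216 ≈ 0.5770

0.58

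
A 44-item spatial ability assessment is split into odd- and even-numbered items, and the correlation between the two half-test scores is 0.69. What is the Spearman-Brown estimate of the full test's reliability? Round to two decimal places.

The full test is twice the length of either half (n = 2).
r_full = 2r_hh / (1 + r_hh) = 2 × 0.69 / (1 + 0.69)
       = 1.3800 / 1.6900 = 0.8166

0.82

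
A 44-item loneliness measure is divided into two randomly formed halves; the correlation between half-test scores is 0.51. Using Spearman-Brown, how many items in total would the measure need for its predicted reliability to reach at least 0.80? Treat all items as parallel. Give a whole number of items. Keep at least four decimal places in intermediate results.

r_full = 2(0.51)/(1 + 0.51) = 0.6755
Solve Spearman-Brown for n: n = 0.80(1 − 0.6755) / [0.6755(1 − 0.80)] = 1.9215
Required items = 1.9215 × 44 = 84.55, so 85 items.

85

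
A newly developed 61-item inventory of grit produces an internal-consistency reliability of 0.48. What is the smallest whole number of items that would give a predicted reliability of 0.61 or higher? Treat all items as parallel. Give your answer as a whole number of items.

104

n = 0.61(1 − 0.48) / [0.48(1 − 0.61)]
  = 0.3172 / 0.1872 = 1.6944
Items needed = n × 61 = 1.6944 × 61 ≈ 103.36 → round up to 104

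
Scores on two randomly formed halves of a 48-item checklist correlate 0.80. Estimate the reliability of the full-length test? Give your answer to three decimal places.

0.889

r_full = 2(0.80) / (1 + 0.80)
r_full = 1.6000 / 1.8000 ≈ 0.8889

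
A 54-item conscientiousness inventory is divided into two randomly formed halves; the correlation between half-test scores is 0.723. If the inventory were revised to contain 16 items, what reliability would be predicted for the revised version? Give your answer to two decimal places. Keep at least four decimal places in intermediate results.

Full-test reliability from the split-half r: r_full = 2(0.723)/(1 + 0.723) = 0.8392
Length factor from 54 to 16 items: n = 16/54 = 0.2963
r_new = n·r_full / (1 + (n − 1)·r_full) = 0.2487 / 0.4095 ≈ 0.6073

0.61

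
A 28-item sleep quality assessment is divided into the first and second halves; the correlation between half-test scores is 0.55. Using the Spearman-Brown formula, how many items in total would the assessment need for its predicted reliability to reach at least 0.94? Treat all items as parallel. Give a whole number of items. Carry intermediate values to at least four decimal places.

r_full = 2(0.55)/(1 + 0.55) = 0.7097
Solve Spearman-Brown for n: n = 0.94(1 − 0.7097) / [0.7097(1 − 0.94)] = 6.4084
Items = 6.4084 × 28 ≈ 179.44 → 180

180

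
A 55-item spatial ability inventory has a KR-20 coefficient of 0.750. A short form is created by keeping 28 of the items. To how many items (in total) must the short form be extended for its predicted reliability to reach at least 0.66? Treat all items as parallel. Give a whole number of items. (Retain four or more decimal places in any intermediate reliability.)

Short-form reliability: n = 28/55 = 0.5091; r_28 = n·r/(1+(n−1)r) ≈ 0.6043
Then solve for n' with r_old = 0.6043, r_target = 0.66: n' = 0.66(1 − 0.6043)/[0.6043(1 − 0.66)] = 1.2711
Items = 1.2711 × 28 ≈ 35.59 → 36

36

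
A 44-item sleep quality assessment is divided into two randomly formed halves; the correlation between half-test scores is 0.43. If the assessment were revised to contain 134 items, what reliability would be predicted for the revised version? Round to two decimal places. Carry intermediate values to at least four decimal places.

First correct the split-half correlation to full-test reliability: r_full = 2 × 0.43 / (1 + 0.43) ≈ 0.6014
Then adjust to 134 items: n = 134/44 = 3.0455
r_new = n·r_full / (1 + (n − 1)·r_full) = 1.8316 / 2.2302 ≈ 0.8213

0.82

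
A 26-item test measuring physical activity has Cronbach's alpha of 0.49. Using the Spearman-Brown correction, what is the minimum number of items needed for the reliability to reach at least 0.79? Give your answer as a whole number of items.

102

n = [0.79 × 0.51] / [0.49 × 0.21]
  = 0.4029 / 0.1029 = 3.9155
Items needed = n × 26 = 3.9155 × 26 ≈ 101.80 → round up to 102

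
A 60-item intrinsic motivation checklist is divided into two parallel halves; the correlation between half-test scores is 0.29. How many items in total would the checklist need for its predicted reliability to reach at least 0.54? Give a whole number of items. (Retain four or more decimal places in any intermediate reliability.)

r_full = 2(0.29)/(1 + 0.29) = 0.4496
Solve Spearman-Brown for n: n = 0.54(1 − 0.4496) / [0.4496(1 − 0.54)] = 1.4371
Items = 1.4371 × 60 ≈ 86.23 → 87

87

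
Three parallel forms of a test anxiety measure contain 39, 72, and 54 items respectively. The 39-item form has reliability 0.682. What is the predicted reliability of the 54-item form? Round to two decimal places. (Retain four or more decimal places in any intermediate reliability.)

The 72-item form is not needed; work directly from the 39-item form with n = 54/39 = 1.3846.
r_{54} = n·r / (1 + (n − 1)·r) = 0.9443 / 1.2623 ≈ 0.7481

0.75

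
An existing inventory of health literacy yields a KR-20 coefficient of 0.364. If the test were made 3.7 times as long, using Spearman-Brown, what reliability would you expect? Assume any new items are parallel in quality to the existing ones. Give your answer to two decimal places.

Spearman-Brown: r_new = n·r / (1 + (n − 1)·r)
r_new = 3.7·0.364 / [1 + (3.7 − 1)·0.364]
     = 1.3468 / 1.9828 = 0.6792

0.68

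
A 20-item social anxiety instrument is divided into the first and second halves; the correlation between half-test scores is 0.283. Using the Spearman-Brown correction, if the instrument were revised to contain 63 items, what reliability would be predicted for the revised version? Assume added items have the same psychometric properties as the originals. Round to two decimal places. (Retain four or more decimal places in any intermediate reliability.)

Full-test reliability from the split-half r: r_full = 2(0.283)/(1 + 0.283) = 0.4412
Then adjust to 63 items: n = 63/20 = 3.1500
r_new = n·r_full / (1 + (n − 1)·r_full) = 1.3898 / 1.9486 ≈ 0.7132

0.71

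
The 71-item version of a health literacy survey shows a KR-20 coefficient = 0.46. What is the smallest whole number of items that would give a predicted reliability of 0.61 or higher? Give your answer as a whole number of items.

Rearranging the Spearman-Brown formula for n,
n = r*(1 − r) / [ r (1 − r*) ]
n = [0.61 × 0.54] / [0.46 × 0.39]
  = 0.3294 / 0.1794 = 1.8361
So the test needs 1.8361 × 71 ≈ 130.36 items; rounding up, 131.

131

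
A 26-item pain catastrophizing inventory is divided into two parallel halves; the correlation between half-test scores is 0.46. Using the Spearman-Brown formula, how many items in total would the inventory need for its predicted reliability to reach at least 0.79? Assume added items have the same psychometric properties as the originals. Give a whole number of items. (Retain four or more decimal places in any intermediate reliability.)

58

Corrected full-test reliability: r_full = 2 × 0.46 / (1 + 0.46) ≈ 0.6301
n = r_tgt(1 − r_full) / [r_full(1 − r_tgt)] = 0.79 × 0.3699 / (0.6301 × 0.21) ≈ 2.2084
Required items = 2.2084 × 26 = 57.42, so 58 items.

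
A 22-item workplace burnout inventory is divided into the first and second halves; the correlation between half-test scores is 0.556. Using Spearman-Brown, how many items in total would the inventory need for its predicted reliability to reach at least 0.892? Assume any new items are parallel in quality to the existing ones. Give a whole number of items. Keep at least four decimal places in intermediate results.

73

r_full = 2(0.556)/(1 + 0.556) = 0.7147
Solve Spearman-Brown for n: n = 0.892(1 − 0.7147) / [0.7147(1 − 0.892)] = 3.2970
Required items = 3.2970 × 22 = 72.53, so 73 items.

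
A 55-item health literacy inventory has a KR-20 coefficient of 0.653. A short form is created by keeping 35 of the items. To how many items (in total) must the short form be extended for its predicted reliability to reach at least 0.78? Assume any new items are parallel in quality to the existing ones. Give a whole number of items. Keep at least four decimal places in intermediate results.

Short-form reliability: n = 35/55 = 0.6364; r_35 = n·r/(1+(n−1)r) ≈ 0.5450
Then solve for n' with r_old = 0.5450, r_target = 0.78: n' = 0.78(1 − 0.5450)/[0.5450(1 − 0.78)] = 2.9600
Items = 2.9600 × 35 ≈ 103.60 → 104

104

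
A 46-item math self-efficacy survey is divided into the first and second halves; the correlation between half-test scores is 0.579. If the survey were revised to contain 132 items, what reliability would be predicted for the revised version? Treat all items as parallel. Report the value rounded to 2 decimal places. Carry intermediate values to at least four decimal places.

0.89

First correct the split-half correlation to full-test reliability: r_full = 2 × 0.579 / (1 + 0.579) ≈ 0.7334
Then adjust to 132 items: n = 132/46 = 2.8696
r_new = n·r_full / (1 + (n − 1)·r_full) = 2.1046 / 2.3712 ≈ 0.8876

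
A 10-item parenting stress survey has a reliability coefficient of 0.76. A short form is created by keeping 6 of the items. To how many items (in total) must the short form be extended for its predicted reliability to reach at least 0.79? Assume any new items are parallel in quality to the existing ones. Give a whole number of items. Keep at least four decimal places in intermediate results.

Short-form reliability: n = 6/10 = 0.6000; r_6 = n·r/(1+(n−1)r) ≈ 0.6552
Then solve for n' with r_old = 0.6552, r_target = 0.79: n' = 0.79(1 − 0.6552)/[0.6552(1 − 0.79)] = 1.9797
Items = 1.9797 × 6 ≈ 11.88 → 12

12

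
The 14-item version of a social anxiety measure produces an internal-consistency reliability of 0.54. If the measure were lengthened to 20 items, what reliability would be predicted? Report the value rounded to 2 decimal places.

The new length is 20/14 = 1.4286 times the old.
r_new = (1.4286 × 0.54) / (1 + (1.4286 − 1) × 0.54)
r_new = 0.7714 / 1.2314 ≈ 0.6264

0.63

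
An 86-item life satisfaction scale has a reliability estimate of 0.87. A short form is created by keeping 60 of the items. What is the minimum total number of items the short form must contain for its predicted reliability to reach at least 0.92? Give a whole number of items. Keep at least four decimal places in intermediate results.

First, r for the 60-item form: n = 60/86 = 0.6977, so r_60 = 0.6977·0.87/(1 + (0.6977 − 1)·0.87) = 0.8236
Then solve for n' with r_old = 0.8236, r_target = 0.92: n' = 0.92(1 − 0.8236)/[0.8236(1 − 0.92)] = 2.4631
Total items = 2.4631 × 60 = 147.79, rounded up to 148.

148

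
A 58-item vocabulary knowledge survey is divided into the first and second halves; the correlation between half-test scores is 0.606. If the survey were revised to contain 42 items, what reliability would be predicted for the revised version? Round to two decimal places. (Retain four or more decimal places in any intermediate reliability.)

Spearman-Brown correction (n = 2): r_full = 2·0.606/(1 + 0.606) = 0.7547
Length factor from 58 to 42 items: n = 42/58 = 0.7241
r_new = n·r_full / (1 + (n − 1)·r_full) = 0.5465 / 0.7918 ≈ 0.6902

0.69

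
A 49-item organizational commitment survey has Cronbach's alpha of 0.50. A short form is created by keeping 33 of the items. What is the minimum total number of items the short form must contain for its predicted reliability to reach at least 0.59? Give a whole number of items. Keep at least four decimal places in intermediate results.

71

First, r for the 33-item form: n = 33/49 = 0.6735, so r_33 = 0.6735·0.50/(1 + (0.6735 − 1)·0.50) = 0.4024
Then solve for n' with r_old = 0.4024, r_target = 0.59: n' = 0.59(1 − 0.4024)/[0.4024(1 − 0.59)] = 2.1371
Items = 2.1371 × 33 ≈ 70.52 → 71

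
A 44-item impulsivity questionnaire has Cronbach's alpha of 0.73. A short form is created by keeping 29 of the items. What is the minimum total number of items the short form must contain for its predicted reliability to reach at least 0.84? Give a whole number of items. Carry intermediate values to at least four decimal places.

86

First, r for the 29-item form: n = 29/44 = 0.6591, so r_29 = 0.6591·0.73/(1 + (0.6591 − 1)·0.73) = 0.6405
Then solve for n' with r_old = 0.6405, r_target = 0.84: n' = 0.84(1 − 0.6405)/[0.6405(1 − 0.84)] = 2.9467
Total items = 2.9467 × 29 = 85.45, rounded up to 86.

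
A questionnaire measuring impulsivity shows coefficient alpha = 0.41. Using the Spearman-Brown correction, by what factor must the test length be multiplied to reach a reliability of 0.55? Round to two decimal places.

1.76

Rearranging the Spearman-Brown formula for n,
n = r*(1 − r) / [ r (1 − r*) ]
n = [0.55 × 0.59] / [0.41 × 0.45]
  = 0.3245 / 0.1845 = 1.7588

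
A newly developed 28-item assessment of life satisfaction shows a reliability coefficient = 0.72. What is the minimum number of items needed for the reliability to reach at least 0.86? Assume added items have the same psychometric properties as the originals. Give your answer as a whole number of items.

n = [0.86 × 0.28] / [0.72 × 0.14]
  = 0.2408 / 0.1008 = 2.3889
Items needed = n × 28 = 2.3889 × 28 ≈ 66.89 → round up to 67

67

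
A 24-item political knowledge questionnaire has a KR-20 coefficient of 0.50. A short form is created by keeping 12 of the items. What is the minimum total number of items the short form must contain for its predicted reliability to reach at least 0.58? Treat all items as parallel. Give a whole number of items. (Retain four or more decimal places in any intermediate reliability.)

34

First, r for the 12-item form: n = 12/24 = 0.5000, so r_12 = 0.5000·0.50/(1 + (0.5000 − 1)·0.50) = 0.3333
Then solve for n' with r_old = 0.3333, r_target = 0.58: n' = 0.58(1 − 0.3333)/[0.3333(1 − 0.58)] = 2.7623
Total items = 2.7623 × 12 = 33.15, rounded up to 34.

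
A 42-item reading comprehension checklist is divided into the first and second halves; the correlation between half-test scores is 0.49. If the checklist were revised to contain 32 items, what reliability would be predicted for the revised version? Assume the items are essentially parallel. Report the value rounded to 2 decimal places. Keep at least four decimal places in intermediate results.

0.59

Spearman-Brown correction (n = 2): r_full = 2·0.49/(1 + 0.49) = 0.6577
Length factor from 42 to 32 items: n = 32/42 = 0.7619
r_new = n·r_full / (1 + (n − 1)·r_full) = 0.5011 / 0.8434 ≈ 0.5941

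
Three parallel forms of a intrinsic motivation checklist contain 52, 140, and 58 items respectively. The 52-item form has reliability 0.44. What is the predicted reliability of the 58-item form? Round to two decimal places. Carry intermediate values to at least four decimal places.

0.47

The 140-item form is not needed; work directly from the 52-item form with n = 58/52 = 1.1154.
r_{58} = n·r / (1 + (n − 1)·r) = 0.4908 / 1.0508 ≈ 0.4671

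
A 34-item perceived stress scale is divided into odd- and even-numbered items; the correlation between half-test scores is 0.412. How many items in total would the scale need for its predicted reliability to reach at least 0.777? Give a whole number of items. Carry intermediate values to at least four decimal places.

85

r_full = 2(0.412)/(1 + 0.412) = 0.5836
Solve Spearman-Brown for n: n = 0.777(1 − 0.5836) / [0.5836(1 − 0.777)] = 2.4861
Items = 2.4861 × 34 ≈ 84.53 → 85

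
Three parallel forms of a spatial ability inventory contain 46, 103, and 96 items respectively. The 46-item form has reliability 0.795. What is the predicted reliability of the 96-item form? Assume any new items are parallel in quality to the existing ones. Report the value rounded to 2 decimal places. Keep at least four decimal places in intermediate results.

0.89

Only the ratio of lengths matters: n = 96/46 = 2.0870
r_{96} = n·r / (1 + (n − 1)·r) = 1.6592 / 1.8642 ≈ 0.8900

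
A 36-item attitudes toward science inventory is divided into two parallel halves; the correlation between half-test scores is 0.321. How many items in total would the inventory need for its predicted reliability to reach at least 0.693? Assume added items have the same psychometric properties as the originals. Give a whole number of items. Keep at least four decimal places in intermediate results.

86

r_full = 2(0.321)/(1 + 0.321) = 0.4860
Solve Spearman-Brown for n: n = 0.693(1 − 0.4860) / [0.4860(1 − 0.693)] = 2.3874
Items = 2.3874 × 36 ≈ 85.95 → 86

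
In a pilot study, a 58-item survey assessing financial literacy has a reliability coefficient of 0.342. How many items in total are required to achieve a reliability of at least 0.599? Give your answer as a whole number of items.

Spearman-Brown solved for the length factor n:
n = r*(1 − r) / [ r (1 − r*) ]
n = 0.599(1 − 0.342) / [0.342(1 − 0.599)]
  = 0.394142 / 0.137142 = 2.8740
So the test needs 2.8740 × 58 ≈ 166.69 items; rounding up, 167.

167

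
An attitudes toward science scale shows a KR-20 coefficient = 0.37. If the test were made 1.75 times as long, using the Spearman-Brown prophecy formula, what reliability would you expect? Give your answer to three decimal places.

0.507

r_new = (1.75 × 0.37) / (1 + (1.75 − 1) × 0.37)
r_new = 0.6475 / 1.2775 ≈ 0.5068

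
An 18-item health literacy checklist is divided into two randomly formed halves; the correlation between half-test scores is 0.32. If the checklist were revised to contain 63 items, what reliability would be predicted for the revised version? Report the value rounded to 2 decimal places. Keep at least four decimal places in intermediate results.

0.77

Spearman-Brown correction (n = 2): r_full = 2·0.32/(1 + 0.32) = 0.4848
Length factor from 18 to 63 items: n = 63/18 = 3.5000
r_new = n·r_full / (1 + (n − 1)·r_full) = 1.6968 / 2.2120 ≈ 0.7671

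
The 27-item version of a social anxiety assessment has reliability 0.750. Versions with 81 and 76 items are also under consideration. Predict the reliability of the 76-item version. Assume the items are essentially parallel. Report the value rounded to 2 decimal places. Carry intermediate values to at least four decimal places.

0.89

Only the ratio of lengths matters: n = 76/27 = 2.8148
r_{76} = n·r / (1 + (n − 1)·r) = 2.1111 / 2.3611 ≈ 0.8941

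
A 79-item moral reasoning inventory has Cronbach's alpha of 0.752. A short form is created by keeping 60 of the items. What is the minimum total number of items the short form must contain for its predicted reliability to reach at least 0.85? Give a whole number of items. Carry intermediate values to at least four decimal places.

148

First, r for the 60-item form: n = 60/79 = 0.7595, so r_60 = 0.7595·0.752/(1 + (0.7595 − 1)·0.752) = 0.6972
Length factor from the short form to reach 0.85: n' = 0.85(1 − 0.6972) / [0.6972(1 − 0.85)] ≈ 2.4611
Total items = 2.4611 × 60 = 147.67, rounded up to 148.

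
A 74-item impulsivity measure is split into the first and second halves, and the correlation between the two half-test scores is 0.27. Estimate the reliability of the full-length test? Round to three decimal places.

0.425

Each half is half the length of the full test, so the full test is n = 2 times a half.
r_full = 2(0.27) / (1 + 0.27)
r_full = 0.5400 / 1.2700 ≈ 0.4252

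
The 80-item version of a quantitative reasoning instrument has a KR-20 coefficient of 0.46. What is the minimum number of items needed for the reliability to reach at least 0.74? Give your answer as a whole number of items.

268

Spearman-Brown solved for the length factor n:
n = r*(1 − r) / [ r (1 − r*) ]
n = [0.74 × 0.54] / [0.46 × 0.26]
  = 0.3996 / 0.1196 = 3.3411
3.3411 × 80 = 267.29 → 268 items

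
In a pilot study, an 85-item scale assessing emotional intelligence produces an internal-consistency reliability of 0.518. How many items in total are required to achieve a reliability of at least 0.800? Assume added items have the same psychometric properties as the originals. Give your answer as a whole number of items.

317

n = 0.800(1 − 0.518) / [0.518(1 − 0.800)]
  = 0.385600 / 0.103600 = 3.7220
3.7220 × 85 = 316.37 → 317 items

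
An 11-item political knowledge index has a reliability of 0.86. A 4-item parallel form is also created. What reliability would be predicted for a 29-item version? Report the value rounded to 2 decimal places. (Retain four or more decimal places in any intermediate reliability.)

0.94

The 4-item form is not needed; work directly from the 11-item form with n = 29/11 = 2.6364.
r_{29} = n·r / (1 + (n − 1)·r) = 2.2673 / 2.4073 ≈ 0.9418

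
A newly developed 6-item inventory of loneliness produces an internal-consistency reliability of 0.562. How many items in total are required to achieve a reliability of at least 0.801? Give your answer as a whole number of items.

19

n = 0.801 × (1 − 0.562) / [ 0.562 × (1 − 0.801) ]
  = 0.350838 / 0.111838 = 3.1370
3.1370 × 6 = 18.82 → 19 items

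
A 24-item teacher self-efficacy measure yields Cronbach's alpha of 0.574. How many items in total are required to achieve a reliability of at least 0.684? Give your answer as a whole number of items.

n = 0.684 × (1 − 0.574) / [ 0.574 × (1 − 0.684) ]
n = 0.291384 / 0.181384 ≈ 1.6064
So the test needs 1.6064 × 24 ≈ 38.55 items; rounding up, 39.

39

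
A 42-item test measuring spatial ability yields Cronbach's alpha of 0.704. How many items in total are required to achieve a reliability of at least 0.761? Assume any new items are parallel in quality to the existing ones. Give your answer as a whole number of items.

n = [0.761 × 0.296] / [0.704 × 0.239]
n = 0.225256 / 0.168256 ≈ 1.3388
Items needed = n × 42 = 1.3388 × 42 ≈ 56.23 → round up to 57

57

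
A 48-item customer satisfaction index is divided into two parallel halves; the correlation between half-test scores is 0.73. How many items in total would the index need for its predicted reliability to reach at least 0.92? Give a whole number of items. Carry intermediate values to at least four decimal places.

r_full = 2(0.73)/(1 + 0.73) = 0.8439
n = r_tgt(1 − r_full) / [r_full(1 − r_tgt)] = 0.92 × 0.1561 / (0.8439 × 0.08) ≈ 2.1272
Items = 2.1272 × 48 ≈ 102.11 → 103

103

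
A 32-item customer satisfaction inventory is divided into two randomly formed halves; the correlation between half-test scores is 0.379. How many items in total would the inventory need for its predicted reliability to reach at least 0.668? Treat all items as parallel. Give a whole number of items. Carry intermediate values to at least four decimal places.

Corrected full-test reliability: r_full = 2 × 0.379 / (1 + 0.379) ≈ 0.5497
Solve Spearman-Brown for n: n = 0.668(1 − 0.5497) / [0.5497(1 − 0.668)] = 1.6482
Items = 1.6482 × 32 ≈ 52.74 → 53

53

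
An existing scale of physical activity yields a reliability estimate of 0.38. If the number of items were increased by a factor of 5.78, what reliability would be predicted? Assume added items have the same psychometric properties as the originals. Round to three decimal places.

Apply the Spearman-Brown prophecy formula, r' = nr / [1 + (n − 1)r]:
r_new = 5.78·0.38 / [1 + (5.78 − 1)·0.38]
     = 2.1964 / 2.8164 = 0.7799

0.780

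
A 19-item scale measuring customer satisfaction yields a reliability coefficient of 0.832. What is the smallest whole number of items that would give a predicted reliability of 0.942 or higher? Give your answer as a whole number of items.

63

Rearranging the Spearman-Brown formula for n,
n = r_target (1 − r_old) / [ r_old (1 − r_target) ]
n = 0.942(1 − 0.832) / [0.832(1 − 0.942)]
  = 0.158256 / 0.048256 = 3.2795
Items needed = n × 19 = 3.2795 × 19 ≈ 62.31 → round up to 63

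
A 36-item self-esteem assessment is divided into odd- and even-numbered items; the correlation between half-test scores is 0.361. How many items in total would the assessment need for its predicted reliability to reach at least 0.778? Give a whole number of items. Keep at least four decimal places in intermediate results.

112

r_full = 2(0.361)/(1 + 0.361) = 0.5305
Solve Spearman-Brown for n: n = 0.778(1 − 0.5305) / [0.5305(1 − 0.778)] = 3.1015
Items = 3.1015 × 36 ≈ 111.65 → 112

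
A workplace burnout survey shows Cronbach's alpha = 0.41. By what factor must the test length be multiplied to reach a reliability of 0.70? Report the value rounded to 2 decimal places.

Rearranging the Spearman-Brown formula for n,
n = r*(1 − r) / [ r (1 − r*) ]
n = [0.70 × 0.59] / [0.41 × 0.30]
  = 0.4130 / 0.1230 = 3.3577

3.36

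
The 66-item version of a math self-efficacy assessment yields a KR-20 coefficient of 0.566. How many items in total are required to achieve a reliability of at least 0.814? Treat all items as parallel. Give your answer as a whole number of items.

n = 0.814(1 − 0.566) / [0.566(1 − 0.814)]
  = 0.353276 / 0.105276 = 3.3557
Items needed = n × 66 = 3.3557 × 66 ≈ 221.48 → round up to 222

222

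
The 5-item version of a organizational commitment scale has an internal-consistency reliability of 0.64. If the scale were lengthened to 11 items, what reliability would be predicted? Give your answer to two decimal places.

0.80

n = 11/5 = 2.2
By Spearman-Brown, r_new = n r / (1 + (n − 1) r).
r_new = 2.2·0.64 / [1 + (2.2 − 1)·0.64]
     = 1.4080 / 1.7680 = 0.7964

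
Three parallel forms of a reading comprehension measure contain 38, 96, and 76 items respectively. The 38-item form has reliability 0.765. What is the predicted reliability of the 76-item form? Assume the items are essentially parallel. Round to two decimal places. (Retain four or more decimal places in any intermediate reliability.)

Only the ratio of lengths matters: n = 76/38 = 2.0000
r_{76} = n·r / (1 + (n − 1)·r) = 1.5300 / 1.7650 ≈ 0.8669

0.87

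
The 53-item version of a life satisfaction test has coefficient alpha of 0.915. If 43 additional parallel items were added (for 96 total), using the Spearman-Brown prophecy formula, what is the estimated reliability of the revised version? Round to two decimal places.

n = 96/53 = 1.8113
r_new = 1.8113·0.915 / [1 + (1.8113 − 1)·0.915]
r_new = 1.6573 / 1.7423 ≈ 0.9512

0.95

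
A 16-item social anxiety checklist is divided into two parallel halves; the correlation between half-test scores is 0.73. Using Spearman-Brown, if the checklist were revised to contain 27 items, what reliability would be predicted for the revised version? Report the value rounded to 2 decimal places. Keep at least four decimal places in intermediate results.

First correct the split-half correlation to full-test reliability: r_full = 2 × 0.73 / (1 + 0.73) ≈ 0.8439
Then adjust to 27 items: n = 27/16 = 1.6875
r_new = n·r_full / (1 + (n − 1)·r_full) = 1.4241 / 1.5802 ≈ 0.9012

0.90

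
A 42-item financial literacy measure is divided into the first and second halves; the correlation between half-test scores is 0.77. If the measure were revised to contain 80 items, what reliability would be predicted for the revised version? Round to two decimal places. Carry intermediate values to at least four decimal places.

0.93

First correct the split-half correlation to full-test reliability: r_full = 2 × 0.77 / (1 + 0.77) ≈ 0.8701
Length factor from 42 to 80 items: n = 80/42 = 1.9048
r_new = n·r_full / (1 + (n − 1)·r_full) = 1.6574 / 1.7873 ≈ 0.9273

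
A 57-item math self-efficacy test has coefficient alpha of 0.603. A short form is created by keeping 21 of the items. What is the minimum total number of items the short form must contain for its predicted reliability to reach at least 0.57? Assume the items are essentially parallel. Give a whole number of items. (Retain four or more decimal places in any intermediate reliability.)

50

Short-form reliability: n = 21/57 = 0.3684; r_21 = n·r/(1+(n−1)r) ≈ 0.3588
Length factor from the short form to reach 0.57: n' = 0.57(1 − 0.3588) / [0.3588(1 − 0.57)] ≈ 2.3689
Total items = 2.3689 × 21 = 49.75, rounded up to 50.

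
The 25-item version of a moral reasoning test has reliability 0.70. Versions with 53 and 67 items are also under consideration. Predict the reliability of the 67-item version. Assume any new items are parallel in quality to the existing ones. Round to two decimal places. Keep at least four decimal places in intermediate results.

0.86

The 53-item form is not needed; work directly from the 25-item form with n = 67/25 = 2.6800.
r_{67} = n·r / (1 + (n − 1)·r) = 1.8760 / 2.1760 ≈ 0.8621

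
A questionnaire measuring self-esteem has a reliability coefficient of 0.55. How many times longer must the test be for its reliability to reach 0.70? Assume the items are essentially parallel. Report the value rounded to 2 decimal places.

Rearranging the Spearman-Brown formula for n,
n = r_target (1 − r_old) / [ r_old (1 − r_target) ]
n = 0.70 × (1 − 0.55) / [ 0.55 × (1 − 0.70) ]
  = 0.3150 / 0.1650 = 1.9091

1.91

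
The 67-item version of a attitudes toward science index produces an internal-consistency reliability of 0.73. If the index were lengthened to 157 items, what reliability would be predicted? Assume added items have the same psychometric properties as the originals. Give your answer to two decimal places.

The new length is 157/67 = 2.3433 times the old.
Apply the Spearman-Brown prophecy formula, r' = nr / [1 + (n − 1)r]:
r_new = (2.3433 × 0.73) / (1 + (2.3433 − 1) × 0.73)
     = 1.7106 / 1.9806 = 0.8637

0.86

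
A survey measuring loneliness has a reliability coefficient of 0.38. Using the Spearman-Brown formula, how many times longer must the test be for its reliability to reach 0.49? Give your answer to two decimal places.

Rearranging the Spearman-Brown formula for n,
n = r_target (1 − r_old) / [ r_old (1 − r_target) ]
n = 0.49 × (1 − 0.38) / [ 0.38 × (1 − 0.49) ]
n = 0.3038 / 0.1938 ≈ 1.5676

1.57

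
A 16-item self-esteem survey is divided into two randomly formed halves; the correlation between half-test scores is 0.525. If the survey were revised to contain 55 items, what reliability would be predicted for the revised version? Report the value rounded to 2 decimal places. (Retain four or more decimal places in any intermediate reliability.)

0.88

Spearman-Brown correction (n = 2): r_full = 2·0.525/(1 + 0.525) = 0.6885
Length factor from 16 to 55 items: n = 55/16 = 3.4375
r_new = n·r_full / (1 + (n − 1)·r_full) = 2.3667 / 2.6782 ≈ 0.8837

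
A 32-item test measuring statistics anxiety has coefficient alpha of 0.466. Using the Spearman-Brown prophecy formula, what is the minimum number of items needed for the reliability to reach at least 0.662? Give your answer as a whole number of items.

72

n = [0.662 × 0.534] / [0.466 × 0.338]
n = 0.353508 / 0.157508 ≈ 2.2444
So the test needs 2.2444 × 32 ≈ 71.82 items; rounding up, 72.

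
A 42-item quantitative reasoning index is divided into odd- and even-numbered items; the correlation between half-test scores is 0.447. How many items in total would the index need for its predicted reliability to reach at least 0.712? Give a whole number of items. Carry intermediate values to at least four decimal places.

65

Corrected full-test reliability: r_full = 2 × 0.447 / (1 + 0.447) ≈ 0.6178
n = r_tgt(1 − r_full) / [r_full(1 − r_tgt)] = 0.712 × 0.3822 / (0.6178 × 0.288) ≈ 1.5294
Items = 1.5294 × 42 ≈ 64.23 → 65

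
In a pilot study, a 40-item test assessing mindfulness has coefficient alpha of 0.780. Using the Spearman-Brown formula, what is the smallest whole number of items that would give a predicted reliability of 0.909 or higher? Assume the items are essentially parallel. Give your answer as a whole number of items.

113

Invert Spearman-Brown to solve for n:
n = r_target (1 − r_old) / [ r_old (1 − r_target) ]
n = 0.909(1 − 0.780) / [0.780(1 − 0.909)]
n = 0.199980 / 0.070980 ≈ 2.8174
So the test needs 2.8174 × 40 ≈ 112.70 items; rounding up, 113.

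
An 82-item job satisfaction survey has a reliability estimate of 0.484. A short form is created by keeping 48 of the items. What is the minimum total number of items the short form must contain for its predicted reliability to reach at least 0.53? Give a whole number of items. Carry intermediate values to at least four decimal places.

99

First, r for the 48-item form: n = 48/82 = 0.5854, so r_48 = 0.5854·0.484/(1 + (0.5854 − 1)·0.484) = 0.3545
Length factor from the short form to reach 0.53: n' = 0.53(1 − 0.3545) / [0.3545(1 − 0.53)] ≈ 2.0533
Total items = 2.0533 × 48 = 98.56, rounded up to 99.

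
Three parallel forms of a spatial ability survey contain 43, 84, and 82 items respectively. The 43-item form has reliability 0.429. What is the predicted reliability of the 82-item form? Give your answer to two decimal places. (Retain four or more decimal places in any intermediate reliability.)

0.59

The 84-item form is not needed; work directly from the 43-item form with n = 82/43 = 1.9070.
r_{82} = n·r / (1 + (n − 1)·r) = 0.8181 / 1.3891 ≈ 0.5889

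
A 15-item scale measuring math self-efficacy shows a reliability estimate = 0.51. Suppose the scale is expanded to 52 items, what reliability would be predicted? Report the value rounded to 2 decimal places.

0.78

n = 52/15 = 3.4667
By Spearman-Brown, r_new = n r / (1 + (n − 1) r).
r_new = (3.4667 × 0.51) / (1 + (3.4667 − 1) × 0.51)
     = 1.7680 / 2.2580 = 0.7830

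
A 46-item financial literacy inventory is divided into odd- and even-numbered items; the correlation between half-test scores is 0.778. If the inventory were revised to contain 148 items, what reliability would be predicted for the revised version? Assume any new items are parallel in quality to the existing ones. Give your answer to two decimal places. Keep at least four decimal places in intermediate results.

0.96

Spearman-Brown correction (n = 2): r_full = 2·0.778/(1 + 0.778) = 0.8751
Length factor from 46 to 148 items: n = 148/46 = 3.2174
r_new = n·r_full / (1 + (n − 1)·r_full) = 2.8155 / 2.9404 ≈ 0.9575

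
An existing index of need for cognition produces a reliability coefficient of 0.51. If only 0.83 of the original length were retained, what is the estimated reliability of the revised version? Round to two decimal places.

0.46

Apply the Spearman-Brown prophecy formula, r' = nr / [1 + (n − 1)r]:
r_new = (0.83 × 0.51) / (1 + (0.83 − 1) × 0.51)
     = 0.4233 / 0.9133 = 0.4635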